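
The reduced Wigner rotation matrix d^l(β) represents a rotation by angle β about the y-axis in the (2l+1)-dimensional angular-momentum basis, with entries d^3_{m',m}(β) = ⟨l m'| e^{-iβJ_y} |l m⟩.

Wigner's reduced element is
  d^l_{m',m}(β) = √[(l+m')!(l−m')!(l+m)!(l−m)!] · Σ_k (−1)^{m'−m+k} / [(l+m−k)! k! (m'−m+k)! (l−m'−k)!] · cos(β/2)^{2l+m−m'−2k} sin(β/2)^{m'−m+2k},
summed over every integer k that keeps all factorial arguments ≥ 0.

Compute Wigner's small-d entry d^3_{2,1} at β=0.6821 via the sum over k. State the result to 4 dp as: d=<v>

d^3_{2,1}(β=0.6821) via Wigner's sum:
Half-angle: c=0.942404, s=0.334477. N=√(120·1·24·2)=75.894664
The bounds max(0,m−m')=0 and min(l+m,l−m')=1 give 2 terms
  k=0: (−1)^1·75.8947/(24)·0.9424^5·0.3345^1 = -0.786234
  k=1: (−1)^2·75.8947/(12)·0.9424^3·0.3345^3 = +0.198079
d^3_{2,1}(0.6821) = -0.786234 +0.198079 = -0.588154

d=-0.5882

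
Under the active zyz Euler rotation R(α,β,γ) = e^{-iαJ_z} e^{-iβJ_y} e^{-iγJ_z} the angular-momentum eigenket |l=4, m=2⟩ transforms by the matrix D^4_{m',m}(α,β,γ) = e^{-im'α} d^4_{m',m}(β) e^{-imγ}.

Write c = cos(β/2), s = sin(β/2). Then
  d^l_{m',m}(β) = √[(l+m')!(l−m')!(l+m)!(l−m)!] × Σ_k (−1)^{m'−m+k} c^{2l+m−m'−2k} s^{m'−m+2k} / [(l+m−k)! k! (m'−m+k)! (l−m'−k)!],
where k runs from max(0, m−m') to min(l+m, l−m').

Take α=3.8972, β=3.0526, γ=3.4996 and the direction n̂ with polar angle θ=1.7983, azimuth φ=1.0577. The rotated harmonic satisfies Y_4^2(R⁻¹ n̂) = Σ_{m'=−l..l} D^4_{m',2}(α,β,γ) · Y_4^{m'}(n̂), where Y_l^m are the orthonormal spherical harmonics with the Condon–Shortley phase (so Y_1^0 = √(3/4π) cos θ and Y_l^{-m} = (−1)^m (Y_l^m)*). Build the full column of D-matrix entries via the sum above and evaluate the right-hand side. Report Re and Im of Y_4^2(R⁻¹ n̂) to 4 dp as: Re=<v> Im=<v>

Need the full column D^4_{m',2} for m'=−4..4 at α=3.8972, β=3.0526, γ=3.4996.
cos(β/2)=0.044482, sin(β/2)=0.999010
d^4_{-4,2}: single k=6 term ⇒ +0.010408;  D = -0.006984+0.007717i
d^4_{-3,2}: k∈[5..6] ⇒ +0.000983 -0.165285 = -0.164302;  D = +0.003284+0.164269i
d^4_{-2,2}: k∈[4..6] ⇒ +0.000058 -0.023603 +0.992109 = +0.968565;  D = +0.678133+0.691559i
d^4_{-1,2}: k∈[3..5] ⇒ +0.000002 -0.001858 +0.187416 = +0.185561;  D = -0.185415-0.007345i
d^4_{0,2}: k∈[2..4] ⇒ +0.000000 -0.000099 +0.018660 = +0.018561;  D = +0.014003-0.012183i
d^4_{1,2}: k∈[1..3] ⇒ +0.000000 -0.000004 +0.001239 = +0.001235;  D = -0.000122+0.001229i
d^4_{2,2}: k∈[0..2] ⇒ +0.000000 -0.000000 +0.000058 = +0.000058;  D = -0.000036-0.000046i
d^4_{3,2}: k∈[0..1] ⇒ -0.000000 +0.000002 = +0.000002;  D = +0.000002+0.000000i
d^4_{4,2}: single k=0 term ⇒ +0.000000;  D = -0.000000+0.000000i
Y_4^{m'}(θ=1.7983,φ=1.0577) and Σ D·Y over m':
  (-0.0070+0.0077i)·(-0.1847+0.3533i)  (+0.0033+0.1643i)·(+0.2609-0.0082i)  (+0.6781+0.6916i)·(+0.1059+0.1749i)  (-0.1854-0.0073i)·(+0.1349-0.2395i)  (+0.0140-0.0122i)·(+0.1655+0.0000i)  (-0.0001+0.0012i)·(-0.1349-0.2395i)  (-0.0000-0.0000i)·(+0.1059-0.1749i)  (+0.0000+0.0000i)·(-0.2609-0.0082i)  (-0.0000+0.0000i)·(-0.1847-0.3533i)
Y_4^2(R⁻¹ n̂) = -0.072491+0.272027i

Re=-0.0725 Im=0.2720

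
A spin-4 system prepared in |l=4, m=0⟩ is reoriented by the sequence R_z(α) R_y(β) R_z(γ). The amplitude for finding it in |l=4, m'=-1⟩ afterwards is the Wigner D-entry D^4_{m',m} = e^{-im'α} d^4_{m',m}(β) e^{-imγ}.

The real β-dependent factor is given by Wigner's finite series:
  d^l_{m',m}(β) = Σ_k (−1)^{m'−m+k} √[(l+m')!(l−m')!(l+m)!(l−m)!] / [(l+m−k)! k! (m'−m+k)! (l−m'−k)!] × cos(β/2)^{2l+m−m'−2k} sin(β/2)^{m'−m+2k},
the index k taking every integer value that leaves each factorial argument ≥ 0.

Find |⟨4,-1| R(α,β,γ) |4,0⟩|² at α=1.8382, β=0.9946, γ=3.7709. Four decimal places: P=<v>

P=0.0555

Split into d^4_{-1,0}(β=0.9946) × two z-phases.
c=cos(0.9946/2)=0.878874, s=sin(0.9946/2)=0.477054; N=√[6·120·24·24]=643.987578
k: max(0,(0)−(-1))=1 … min(4+(0),4−(-1))=4
  k=1: (−1)^0·643.9876/(144)·0.8789^7·0.4771^1 = +0.864109
  k=2: (−1)^1·643.9876/(24)·0.8789^5·0.4771^3 = -1.527574
  k=3: (−1)^2·643.9876/(24)·0.8789^3·0.4771^5 = +0.450075
  k=4: (−1)^3·643.9876/(144)·0.8789^1·0.4771^7 = -0.022101
d^4_{-1,0}(0.9946) = +0.864109 -1.527574 +0.450075 -0.022101 = -0.235492
|D^4_{-1,0}|² = |d^4_{-1,0}(β)|² = (-0.235492)² = 0.055456 (the z-rotation phases have unit modulus)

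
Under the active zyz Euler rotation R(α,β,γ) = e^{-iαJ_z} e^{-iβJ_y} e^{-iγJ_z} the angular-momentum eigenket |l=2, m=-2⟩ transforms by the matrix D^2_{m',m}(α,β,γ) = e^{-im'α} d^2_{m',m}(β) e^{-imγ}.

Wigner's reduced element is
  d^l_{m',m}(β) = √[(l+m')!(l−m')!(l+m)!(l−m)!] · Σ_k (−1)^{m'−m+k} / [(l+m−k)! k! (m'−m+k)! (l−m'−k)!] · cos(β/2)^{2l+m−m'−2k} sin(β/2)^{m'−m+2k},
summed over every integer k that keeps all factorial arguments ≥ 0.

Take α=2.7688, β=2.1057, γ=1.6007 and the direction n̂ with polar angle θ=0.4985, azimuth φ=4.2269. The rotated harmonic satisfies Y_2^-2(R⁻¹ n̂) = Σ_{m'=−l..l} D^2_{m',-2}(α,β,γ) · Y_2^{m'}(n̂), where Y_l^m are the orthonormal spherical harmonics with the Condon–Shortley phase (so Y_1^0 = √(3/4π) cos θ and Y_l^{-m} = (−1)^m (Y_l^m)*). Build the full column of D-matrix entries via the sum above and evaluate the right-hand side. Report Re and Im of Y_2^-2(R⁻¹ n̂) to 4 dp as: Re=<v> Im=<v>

Need the full column D^2_{m',-2} for m'=−2..2 at α=2.7688, β=2.1057, γ=1.6007.
cos(β/2)=0.495097, sin(β/2)=0.868838
d^2_{-2,-2}: single k=0 term ⇒ +0.060084;  D = -0.046501+0.038050i
d^2_{-1,-2}: single k=0 term ⇒ -0.210882;  D = -0.200637+0.064931i
d^2_{0,-2}: single k=0 term ⇒ +0.453245;  D = -0.452435-0.027091i
d^2_{1,-2}: single k=0 term ⇒ -0.649436;  D = -0.589609-0.272265i
d^2_{2,-2}: single k=0 term ⇒ +0.569842;  D = -0.394803-0.410915i
Y_2^{m'}(θ=0.4985,φ=4.2269) and Σ D·Y over m':
  (-0.0465+0.0380i)·(-0.0498-0.0729i)  (-0.2006+0.0649i)·(-0.1514+0.2869i)  (-0.4524-0.0271i)·(+0.4145+0.0000i)  (-0.5896-0.2723i)·(+0.1514+0.2869i)  (-0.3948-0.4109i)·(-0.0498+0.0729i)
Y_2^-2(R⁻¹ n̂) = -0.132210-0.295817i

Re=-0.1322 Im=-0.2958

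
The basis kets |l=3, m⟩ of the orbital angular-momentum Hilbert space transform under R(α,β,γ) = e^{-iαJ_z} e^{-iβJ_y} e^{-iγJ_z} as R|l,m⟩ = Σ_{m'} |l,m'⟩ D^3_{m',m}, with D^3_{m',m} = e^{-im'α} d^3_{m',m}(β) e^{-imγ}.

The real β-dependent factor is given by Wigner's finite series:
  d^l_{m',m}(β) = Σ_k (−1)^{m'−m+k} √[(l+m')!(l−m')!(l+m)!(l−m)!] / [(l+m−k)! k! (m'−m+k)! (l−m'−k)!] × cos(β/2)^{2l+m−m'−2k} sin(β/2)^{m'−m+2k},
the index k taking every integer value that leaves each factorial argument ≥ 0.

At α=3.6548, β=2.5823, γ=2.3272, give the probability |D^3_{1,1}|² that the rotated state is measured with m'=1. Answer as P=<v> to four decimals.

D^3_{1,1}(3.6548,2.5823,2.3272) = e^{-i·1·3.6548}·d^3_{1,1}(2.5823)·e^{-i·1·2.3272}. Compute d first:
Half-angle: c=0.276016, s=0.961153. N=√(24·2·24·2)=48.000000
Admissible k: 0..2 (factorial args all ≥0)
  k=0: (−1)^0·48.0000/(48)·0.2760^6·0.9612^0 = +0.000442
  k=1: (−1)^1·48.0000/(6)·0.2760^4·0.9612^2 = -0.042895
  k=2: (−1)^2·48.0000/(8)·0.2760^2·0.9612^4 = +0.390112
d^3_{1,1}(2.5823) = +0.000442 -0.042895 +0.390112 = +0.347659
|D^3_{1,1}|² = |d^3_{1,1}(β)|² = (+0.347659)² = 0.120867 (the z-rotation phases have unit modulus)

P=0.1209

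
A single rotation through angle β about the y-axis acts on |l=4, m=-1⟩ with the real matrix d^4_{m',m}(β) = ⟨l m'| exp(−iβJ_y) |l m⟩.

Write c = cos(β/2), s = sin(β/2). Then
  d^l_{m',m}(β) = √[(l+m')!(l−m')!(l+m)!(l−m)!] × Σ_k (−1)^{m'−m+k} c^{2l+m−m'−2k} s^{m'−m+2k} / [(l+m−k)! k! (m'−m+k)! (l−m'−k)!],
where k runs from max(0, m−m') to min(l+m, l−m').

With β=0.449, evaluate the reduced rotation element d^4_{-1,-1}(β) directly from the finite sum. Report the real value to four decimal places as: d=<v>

d=0.2432

d^4_{-1,-1}(β=0.449) via Wigner's sum:
c=cos(0.449/2)=0.974906, s=sin(0.449/2)=0.222619; N=√[6·120·6·120]=720.000000
Admissible k: 0..3 (factorial args all ≥0)
  k=0: (−1)^0·720.0000/(720)·0.9749^8·0.2226^0 = +0.816019
  k=1: (−1)^1·720.0000/(48)·0.9749^6·0.2226^2 = -0.638250
  k=2: (−1)^2·720.0000/(24)·0.9749^4·0.2226^4 = +0.066561
  k=3: (−1)^3·720.0000/(72)·0.9749^2·0.2226^6 = -0.001157
d^4_{-1,-1}(0.449) = +0.816019 -0.638250 +0.066561 -0.001157 = +0.243173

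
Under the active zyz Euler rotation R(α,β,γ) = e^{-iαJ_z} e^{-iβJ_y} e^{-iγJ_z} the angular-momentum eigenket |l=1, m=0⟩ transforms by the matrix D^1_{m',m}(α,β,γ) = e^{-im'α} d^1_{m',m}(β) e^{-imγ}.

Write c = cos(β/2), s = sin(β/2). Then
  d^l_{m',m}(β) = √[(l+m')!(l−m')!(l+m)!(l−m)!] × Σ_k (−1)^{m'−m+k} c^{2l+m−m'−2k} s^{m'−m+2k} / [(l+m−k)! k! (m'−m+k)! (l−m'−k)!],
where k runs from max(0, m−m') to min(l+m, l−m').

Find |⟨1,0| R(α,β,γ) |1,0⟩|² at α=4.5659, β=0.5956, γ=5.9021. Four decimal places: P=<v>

D^1_{0,0}(4.5659,0.5956,5.9021) = e^{-i·0·4.5659}·d^1_{0,0}(0.5956)·e^{-i·0·5.9021}. Compute d first:
c=cos(0.5956/2)=0.955984, s=sin(0.5956/2)=0.293418; N=√[1·1·1·1]=1.000000
k: max(0,(0)−(0))=0 … min(1+(0),1−(0))=1
  k=0: (−1)^0·1.0000/(1)·0.9560^2·0.2934^0 = +0.913906
  k=1: (−1)^1·1.0000/(1)·0.9560^0·0.2934^2 = -0.086094
d^1_{0,0}(0.5956) = +0.913906 -0.086094 = +0.827812
|D^1_{0,0}|² = |d^1_{0,0}(β)|² = (+0.827812)² = 0.685273 (the z-rotation phases have unit modulus)

P=0.6853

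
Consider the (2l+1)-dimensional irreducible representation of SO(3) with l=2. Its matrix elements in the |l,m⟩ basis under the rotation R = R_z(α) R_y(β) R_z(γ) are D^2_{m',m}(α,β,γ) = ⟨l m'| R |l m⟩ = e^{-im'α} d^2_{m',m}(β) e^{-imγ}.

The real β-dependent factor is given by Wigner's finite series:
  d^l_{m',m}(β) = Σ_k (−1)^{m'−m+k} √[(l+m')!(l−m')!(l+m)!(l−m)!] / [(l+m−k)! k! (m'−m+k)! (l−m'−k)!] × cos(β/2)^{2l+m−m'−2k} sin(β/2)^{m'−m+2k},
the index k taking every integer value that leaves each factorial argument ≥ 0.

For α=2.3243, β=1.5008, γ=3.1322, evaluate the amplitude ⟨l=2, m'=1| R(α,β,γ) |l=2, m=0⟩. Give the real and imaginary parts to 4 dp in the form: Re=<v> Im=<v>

Re=0.0585 Im=0.0623

Split into d^2_{1,0}(β=1.5008) × two z-phases.
c=cos(1.5008/2)=0.731416, s=sin(1.5008/2)=0.681931; N=√[6·1·2·2]=4.898979
k: max(0,(0)−(1))=0 … min(2+(0),2−(1))=1
  k=0: (−1)^1·4.8990/(2)·0.7314^3·0.6819^1 = -0.653597
  k=1: (−1)^2·4.8990/(2)·0.7314^1·0.6819^3 = +0.568149
d^2_{1,0}(1.5008) = -0.653597 +0.568149 = -0.085448
Phases: e^{-i·(1)·2.3243}=-0.684198-0.729296i, e^{-i·(0)·3.1322}=+1.000000+0.000000i ⇒ D=+0.058463+0.062317i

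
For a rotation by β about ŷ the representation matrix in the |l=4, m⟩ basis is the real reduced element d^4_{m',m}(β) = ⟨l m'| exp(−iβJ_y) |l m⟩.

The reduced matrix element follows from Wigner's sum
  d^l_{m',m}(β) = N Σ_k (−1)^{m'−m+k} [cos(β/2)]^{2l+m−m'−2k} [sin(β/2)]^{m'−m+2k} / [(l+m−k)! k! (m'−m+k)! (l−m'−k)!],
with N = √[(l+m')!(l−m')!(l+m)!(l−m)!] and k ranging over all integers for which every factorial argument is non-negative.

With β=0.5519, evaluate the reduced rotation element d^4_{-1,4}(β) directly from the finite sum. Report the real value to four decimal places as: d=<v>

d^4_{-1,4}(β=0.5519) via Wigner's sum:
With c≡cos(β/2)=0.962167 and s≡sin(β/2)=0.272461, N=[6·120·40320·1]^{1/2}=5387.986637
k∈{5} keeps every argument non-negative
  k=5: (−1)^0·5387.9866/(720)·0.9622^3·0.2725^5 = +0.010008
d^4_{-1,4}(0.5519) = +0.010008

d=0.0100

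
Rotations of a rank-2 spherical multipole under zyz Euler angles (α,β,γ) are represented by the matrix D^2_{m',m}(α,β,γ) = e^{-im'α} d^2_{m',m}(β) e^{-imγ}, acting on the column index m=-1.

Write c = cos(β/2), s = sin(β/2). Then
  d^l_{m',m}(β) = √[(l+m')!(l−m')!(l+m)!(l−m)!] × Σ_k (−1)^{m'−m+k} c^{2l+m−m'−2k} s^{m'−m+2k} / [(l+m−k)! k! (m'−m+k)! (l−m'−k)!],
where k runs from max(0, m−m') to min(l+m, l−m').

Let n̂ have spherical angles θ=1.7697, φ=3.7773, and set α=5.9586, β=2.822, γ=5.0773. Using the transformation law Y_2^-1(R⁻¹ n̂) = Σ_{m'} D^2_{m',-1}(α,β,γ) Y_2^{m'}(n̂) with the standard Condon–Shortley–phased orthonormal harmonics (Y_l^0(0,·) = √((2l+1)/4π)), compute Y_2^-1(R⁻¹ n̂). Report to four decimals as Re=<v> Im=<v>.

Need the full column D^2_{m',-1} for m'=−2..2 at α=5.9586, β=2.822, γ=5.0773.
cos(β/2)=0.159117, sin(β/2)=0.987260
d^2_{-2,-1}: single k=1 term ⇒ +0.007954;  D = -0.002231-0.007635i
d^2_{-1,-1}: k∈[0..1] ⇒ +0.000641 -0.074032 = -0.073391;  D = -0.002959+0.073331i
d^2_{0,-1}: k∈[0..1] ⇒ -0.009742 +0.375048 = +0.365306;  D = +0.130365-0.341252i
d^2_{1,-1}: k∈[0..1] ⇒ +0.074032 -0.950004 = -0.875973;  D = -0.557249+0.675871i
d^2_{2,-1}: single k=0 term ⇒ -0.306225;  D = -0.259984+0.161809i
Y_2^{m'}(θ=1.7697,φ=3.7773) and Σ D·Y over m':
  (-0.0022-0.0076i)·(+0.1095-0.3547i)  (-0.0030+0.0733i)·(+0.1204-0.0888i)  (+0.1304-0.3413i)·(-0.2784+0.0000i)  (-0.5572+0.6759i)·(-0.1204-0.0888i)  (-0.2600+0.1618i)·(+0.1095+0.3547i)
Y_2^-1(R⁻¹ n̂) = +0.008203-0.002298i

Re=0.0082 Im=-0.0023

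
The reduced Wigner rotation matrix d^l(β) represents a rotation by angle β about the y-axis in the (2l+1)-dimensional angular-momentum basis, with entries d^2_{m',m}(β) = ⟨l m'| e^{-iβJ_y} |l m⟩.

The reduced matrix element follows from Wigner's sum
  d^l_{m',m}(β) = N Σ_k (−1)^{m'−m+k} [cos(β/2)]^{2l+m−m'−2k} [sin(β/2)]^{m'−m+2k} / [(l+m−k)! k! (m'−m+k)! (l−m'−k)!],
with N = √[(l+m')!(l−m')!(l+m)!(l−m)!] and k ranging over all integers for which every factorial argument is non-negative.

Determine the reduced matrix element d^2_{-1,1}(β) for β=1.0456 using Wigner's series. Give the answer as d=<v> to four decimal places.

d=0.4993

d^2_{-1,1}(β=1.0456) via Wigner's sum:
Half-angle: c=0.866425, s=0.499308. N=√(1·6·6·1)=6.000000
The bounds max(0,m−m')=2 and min(l+m,l−m')=3 give 2 terms
  k=2: (−1)^0·6.0000/(2)·0.8664^2·0.4993^2 = +0.561461
  k=3: (−1)^1·6.0000/(6)·0.8664^0·0.4993^4 = -0.062155
d^2_{-1,1}(1.0456) = +0.561461 -0.062155 = +0.499307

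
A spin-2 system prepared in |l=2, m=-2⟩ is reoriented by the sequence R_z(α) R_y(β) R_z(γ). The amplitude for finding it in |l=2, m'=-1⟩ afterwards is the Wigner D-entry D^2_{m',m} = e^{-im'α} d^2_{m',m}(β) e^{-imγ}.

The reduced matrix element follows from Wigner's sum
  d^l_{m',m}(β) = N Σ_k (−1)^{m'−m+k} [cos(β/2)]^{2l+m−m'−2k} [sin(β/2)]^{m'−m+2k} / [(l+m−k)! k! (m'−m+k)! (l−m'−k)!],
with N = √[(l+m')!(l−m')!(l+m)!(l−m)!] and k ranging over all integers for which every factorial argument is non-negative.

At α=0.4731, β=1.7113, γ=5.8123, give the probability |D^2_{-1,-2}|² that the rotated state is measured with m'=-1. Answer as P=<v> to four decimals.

P=0.1813

Split into d^2_{-1,-2}(β=1.7113) × two z-phases.
With c≡cos(β/2)=0.655728 and s≡sin(β/2)=0.754997, N=[1·6·1·24]^{1/2}=12.000000
The bounds max(0,m−m')=0 and min(l+m,l−m')=0 give 1 term
  k=0: (−1)^1·12.0000/(6)·0.6557^3·0.7550^1 = -0.425742
d^2_{-1,-2}(1.7113) = -0.425742
|D^2_{-1,-2}|² = |d^2_{-1,-2}(β)|² = (-0.425742)² = 0.181256 (the z-rotation phases have unit modulus)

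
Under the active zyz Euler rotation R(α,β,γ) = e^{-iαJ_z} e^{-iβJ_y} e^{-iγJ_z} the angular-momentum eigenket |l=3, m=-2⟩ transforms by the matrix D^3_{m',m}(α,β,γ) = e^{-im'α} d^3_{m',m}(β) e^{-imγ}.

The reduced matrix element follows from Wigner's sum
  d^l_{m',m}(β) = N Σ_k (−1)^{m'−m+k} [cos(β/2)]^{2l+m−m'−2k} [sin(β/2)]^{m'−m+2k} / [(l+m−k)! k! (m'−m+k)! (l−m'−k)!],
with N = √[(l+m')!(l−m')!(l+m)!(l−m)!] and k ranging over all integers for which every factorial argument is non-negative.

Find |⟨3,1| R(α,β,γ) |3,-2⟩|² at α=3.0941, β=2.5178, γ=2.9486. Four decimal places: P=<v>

D^3_{1,-2}(3.0941,2.5178,2.9486) = e^{-i·1·3.0941}·d^3_{1,-2}(2.5178)·e^{-i·-2·2.9486}. Compute d first:
c=cos(2.5178/2)=0.306864, s=sin(2.5178/2)=0.951753; N=√[24·2·1·120]=75.894664
k∈{0,1} keeps every argument non-negative
  k=0: (−1)^3·75.8947/(12)·0.3069^3·0.9518^3 = -0.157558
  k=1: (−1)^4·75.8947/(24)·0.3069^1·0.9518^5 = +0.757824
d^3_{1,-2}(2.5178) = -0.157558 +0.757824 = +0.600265
|D^3_{1,-2}|² = |d^3_{1,-2}(β)|² = (+0.600265)² = 0.360318 (the z-rotation phases have unit modulus)

P=0.3603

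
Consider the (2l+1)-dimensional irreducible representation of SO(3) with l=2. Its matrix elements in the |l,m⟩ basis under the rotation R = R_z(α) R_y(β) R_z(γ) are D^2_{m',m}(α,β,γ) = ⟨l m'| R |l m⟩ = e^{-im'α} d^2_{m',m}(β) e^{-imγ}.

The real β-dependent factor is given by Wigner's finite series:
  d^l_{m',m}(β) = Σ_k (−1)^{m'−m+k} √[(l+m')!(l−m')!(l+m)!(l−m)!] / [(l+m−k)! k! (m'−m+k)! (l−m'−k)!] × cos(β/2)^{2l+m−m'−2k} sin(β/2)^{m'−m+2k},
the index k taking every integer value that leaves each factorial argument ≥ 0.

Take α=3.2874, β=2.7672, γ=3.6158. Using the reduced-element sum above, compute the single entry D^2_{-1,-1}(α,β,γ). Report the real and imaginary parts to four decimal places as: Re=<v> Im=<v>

Re=-0.0807 Im=-0.0576

First d^2_{-1,-1}(β=2.7672), then the phase factors e^{-i(-1)α} and e^{-i(-1)γ}:
With c≡cos(β/2)=0.186105 and s≡sin(β/2)=0.982530, N=[1·6·1·6]^{1/2}=6.000000
Admissible k: 0..1 (factorial args all ≥0)
  k=0: (−1)^0·6.0000/(6)·0.1861^4·0.9825^0 = +0.001200
  k=1: (−1)^1·6.0000/(2)·0.1861^2·0.9825^2 = -0.100306
d^2_{-1,-1}(2.7672) = +0.001200 -0.100306 = -0.099107
Attach z-rotation phases: D = e^{-i(-1)(3.2874)}·(-0.099107)·e^{-i(-1)(3.6158)} = -0.080660-0.057586i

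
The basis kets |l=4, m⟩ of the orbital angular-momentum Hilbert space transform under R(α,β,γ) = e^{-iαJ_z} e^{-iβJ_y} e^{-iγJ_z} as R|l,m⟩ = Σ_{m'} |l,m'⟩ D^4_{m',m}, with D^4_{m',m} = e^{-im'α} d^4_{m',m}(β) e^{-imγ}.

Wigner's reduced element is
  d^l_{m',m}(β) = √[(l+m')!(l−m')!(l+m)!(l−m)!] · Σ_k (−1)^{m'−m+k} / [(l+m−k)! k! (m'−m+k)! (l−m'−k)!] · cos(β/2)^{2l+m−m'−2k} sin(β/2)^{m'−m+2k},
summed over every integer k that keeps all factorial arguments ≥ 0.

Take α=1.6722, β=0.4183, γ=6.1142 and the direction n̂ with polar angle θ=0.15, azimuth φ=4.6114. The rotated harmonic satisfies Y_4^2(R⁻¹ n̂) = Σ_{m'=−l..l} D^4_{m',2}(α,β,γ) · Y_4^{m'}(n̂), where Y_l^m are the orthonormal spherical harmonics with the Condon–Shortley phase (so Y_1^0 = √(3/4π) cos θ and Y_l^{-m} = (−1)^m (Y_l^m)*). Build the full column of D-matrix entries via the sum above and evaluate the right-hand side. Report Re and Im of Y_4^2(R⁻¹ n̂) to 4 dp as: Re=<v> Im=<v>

Need the full column D^4_{m',2} for m'=−4..4 at α=1.6722, β=0.4183, γ=6.1142.
cos(β/2)=0.978208, sin(β/2)=0.207628
d^4_{-4,2}: single k=6 term ⇒ +0.000406;  D = +0.000299+0.000275i
d^4_{-3,2}: k∈[5..6] ⇒ +0.004054 -0.000061 = +0.003993;  D = +0.002392-0.003198i
d^4_{-2,2}: k∈[4..6] ⇒ +0.025525 -0.000920 +0.000003 = +0.024608;  D = -0.021097-0.012668i
d^4_{-1,2}: k∈[3..5] ⇒ +0.113379 -0.007662 +0.000069 = +0.105786;  D = -0.044998+0.095738i
d^4_{0,2}: k∈[2..4] ⇒ +0.358329 -0.043049 +0.000727 = +0.316007;  D = +0.298131+0.104780i
d^4_{1,2}: k∈[1..3] ⇒ +0.754990 -0.170068 +0.005108 = +0.590029;  D = +0.138283-0.573596i
d^4_{2,2}: k∈[0..2] ⇒ +0.838395 -0.453254 +0.025525 = +0.410666;  D = -0.406920-0.055338i
d^4_{3,2}: k∈[0..1] ⇒ -0.665838 +0.089992 = -0.575847;  D = +0.019437-0.575519i
d^4_{4,2}: single k=0 term ⇒ +0.199866;  D = +0.199409-0.013509i
Y_4^{m'}(θ=0.15,φ=4.6114) and Σ D·Y over m':
  (+0.0003+0.0003i)·(+0.0002+0.0001i)  (+0.0024-0.0032i)·(+0.0012-0.0039i)  (-0.0211-0.0127i)·(-0.0428-0.0088i)  (-0.0450+0.0957i)·(-0.0271+0.2673i)  (+0.2981+0.1048i)·(+0.7536+0.0000i)  (+0.1383-0.5736i)·(+0.0271+0.2673i)  (-0.4069-0.0553i)·(-0.0428+0.0088i)  (+0.0194-0.5755i)·(-0.0012-0.0039i)  (+0.1994-0.0135i)·(+0.0002-0.0001i)
Y_4^2(R⁻¹ n̂) = +0.373802+0.085900i

Re=0.3738 Im=0.0859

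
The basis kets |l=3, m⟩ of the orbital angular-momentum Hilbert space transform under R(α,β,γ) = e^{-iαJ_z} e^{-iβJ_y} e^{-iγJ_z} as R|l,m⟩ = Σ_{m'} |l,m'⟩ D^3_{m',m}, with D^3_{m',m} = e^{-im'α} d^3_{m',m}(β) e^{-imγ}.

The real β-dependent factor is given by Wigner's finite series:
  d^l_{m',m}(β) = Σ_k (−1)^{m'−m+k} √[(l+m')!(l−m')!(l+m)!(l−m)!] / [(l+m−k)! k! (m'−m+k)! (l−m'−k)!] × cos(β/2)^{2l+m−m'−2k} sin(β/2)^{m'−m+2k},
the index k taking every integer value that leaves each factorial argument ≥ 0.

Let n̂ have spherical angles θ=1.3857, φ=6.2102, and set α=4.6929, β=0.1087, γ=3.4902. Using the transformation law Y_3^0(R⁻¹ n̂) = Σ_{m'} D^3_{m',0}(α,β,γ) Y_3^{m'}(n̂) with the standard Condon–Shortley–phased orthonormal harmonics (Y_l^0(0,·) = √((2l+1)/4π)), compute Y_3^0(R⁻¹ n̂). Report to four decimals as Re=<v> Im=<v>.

Need the full column D^3_{m',0} for m'=−3..3 at α=4.6929, β=0.1087, γ=3.4902.
cos(β/2)=0.998523, sin(β/2)=0.054323
d^3_{-3,0}: single k=3 term ⇒ +0.000714;  D = +0.000042+0.000713i
d^3_{-2,0}: k∈[2..3] ⇒ +0.016068 -0.000048 = +0.016021;  D = -0.016008+0.000624i
d^3_{-1,0}: k∈[1..3] ⇒ +0.186796 -0.001659 +0.000002 = +0.185139;  D = -0.003608-0.185104i
d^3_{0,0}: k∈[0..3] ⇒ +0.991173 -0.026403 +0.000078 -0.000000 = +0.964849;  D = +0.964849+0.000000i
d^3_{1,0}: k∈[0..2] ⇒ -0.186796 +0.001659 -0.000002 = -0.185139;  D = +0.003608-0.185104i
d^3_{2,0}: k∈[0..1] ⇒ +0.016068 -0.000048 = +0.016021;  D = -0.016008-0.000624i
d^3_{3,0}: single k=0 term ⇒ -0.000714;  D = -0.000042+0.000713i
Y_3^{m'}(θ=1.3857,φ=6.2102) and Σ D·Y over m':
  (+0.0000+0.0007i)·(+0.3867+0.0861i)  (-0.0160+0.0006i)·(+0.1798+0.0264i)  (-0.0036-0.1851i)·(-0.2632-0.0192i)  (+0.9648+0.0000i)·(-0.1944+0.0000i)  (+0.0036-0.1851i)·(+0.2632-0.0192i)  (-0.0160-0.0006i)·(+0.1798-0.0264i)  (-0.0000+0.0007i)·(-0.3867+0.0861i)
Y_3^0(R⁻¹ n̂) = -0.198678-0.000000i

Re=-0.1987 Im=0.0000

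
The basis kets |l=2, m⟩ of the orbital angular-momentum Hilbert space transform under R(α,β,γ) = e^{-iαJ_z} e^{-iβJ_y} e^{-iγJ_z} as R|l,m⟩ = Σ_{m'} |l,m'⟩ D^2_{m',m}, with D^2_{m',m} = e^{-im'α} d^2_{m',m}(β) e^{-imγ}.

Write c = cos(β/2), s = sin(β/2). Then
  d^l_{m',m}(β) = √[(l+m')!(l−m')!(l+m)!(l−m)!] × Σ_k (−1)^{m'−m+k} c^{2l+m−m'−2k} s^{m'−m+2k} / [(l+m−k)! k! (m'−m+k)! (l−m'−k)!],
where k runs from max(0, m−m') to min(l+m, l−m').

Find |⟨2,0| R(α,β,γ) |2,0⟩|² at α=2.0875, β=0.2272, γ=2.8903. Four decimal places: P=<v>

P=0.8536

First d^2_{0,0}(β=0.2272), then the phase factors e^{-i(0)α} and e^{-i(0)γ}:
Half-angle: c=0.993554, s=0.113356. N=√(2·2·2·2)=4.000000
k∈{0,1,2} keeps every argument non-negative
  k=0: (−1)^0·4.0000/(4)·0.9936^4·0.1134^0 = +0.974466
  k=1: (−1)^1·4.0000/(1)·0.9936^2·0.1134^2 = -0.050738
  k=2: (−1)^2·4.0000/(4)·0.9936^0·0.1134^4 = +0.000165
d^2_{0,0}(0.2272) = +0.974466 -0.050738 +0.000165 = +0.923893
|D^2_{0,0}|² = |d^2_{0,0}(β)|² = (+0.923893)² = 0.853579 (the z-rotation phases have unit modulus)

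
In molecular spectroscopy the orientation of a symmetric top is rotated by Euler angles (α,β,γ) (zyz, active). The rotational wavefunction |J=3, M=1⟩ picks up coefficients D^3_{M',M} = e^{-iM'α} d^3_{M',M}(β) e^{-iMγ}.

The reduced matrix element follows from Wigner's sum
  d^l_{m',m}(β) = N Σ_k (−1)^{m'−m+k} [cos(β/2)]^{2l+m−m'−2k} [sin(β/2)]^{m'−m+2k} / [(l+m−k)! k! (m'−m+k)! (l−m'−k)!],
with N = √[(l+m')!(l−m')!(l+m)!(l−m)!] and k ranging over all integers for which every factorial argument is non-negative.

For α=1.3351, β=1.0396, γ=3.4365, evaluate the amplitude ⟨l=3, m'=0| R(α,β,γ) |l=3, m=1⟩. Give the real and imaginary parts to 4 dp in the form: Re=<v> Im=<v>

Re=-0.1011 Im=0.0307

Split into d^3_{0,1}(β=1.0396) × two z-phases.
c=cos(1.0396/2)=0.867919, s=sin(1.0396/2)=0.496707; N=√[6·6·24·2]=41.569219
Admissible k: 1..3 (factorial args all ≥0)
  k=1: (−1)^0·41.5692/(12)·0.8679^5·0.4967^1 = +0.847394
  k=2: (−1)^1·41.5692/(4)·0.8679^3·0.4967^3 = -0.832623
  k=3: (−1)^2·41.5692/(12)·0.8679^1·0.4967^5 = +0.090901
d^3_{0,1}(1.0396) = +0.847394 -0.832623 +0.090901 = +0.105672
Phases: e^{-i·(0)·1.3351}=+1.000000+0.000000i, e^{-i·(1)·3.4365}=-0.956829+0.290651i ⇒ D=-0.101110+0.030714i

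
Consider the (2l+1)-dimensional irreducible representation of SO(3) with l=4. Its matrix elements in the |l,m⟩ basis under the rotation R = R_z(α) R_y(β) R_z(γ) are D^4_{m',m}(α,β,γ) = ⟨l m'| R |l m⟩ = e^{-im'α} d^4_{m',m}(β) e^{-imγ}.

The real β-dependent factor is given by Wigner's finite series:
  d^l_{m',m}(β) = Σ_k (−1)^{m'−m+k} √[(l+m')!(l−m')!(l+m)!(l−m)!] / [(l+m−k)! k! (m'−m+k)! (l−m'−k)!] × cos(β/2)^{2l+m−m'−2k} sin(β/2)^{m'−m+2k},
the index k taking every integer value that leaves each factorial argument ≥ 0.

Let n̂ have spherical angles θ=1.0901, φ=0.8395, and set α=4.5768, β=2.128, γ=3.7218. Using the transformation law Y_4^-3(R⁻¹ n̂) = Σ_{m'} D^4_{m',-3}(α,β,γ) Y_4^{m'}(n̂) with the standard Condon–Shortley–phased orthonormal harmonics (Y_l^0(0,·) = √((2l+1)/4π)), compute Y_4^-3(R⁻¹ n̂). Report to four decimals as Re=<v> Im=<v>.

Need the full column D^4_{m',-3} for m'=−4..4 at α=4.5768, β=2.128, γ=3.7218.
cos(β/2)=0.485379, sin(β/2)=0.874304
d^4_{-4,-3}: single k=1 term ⇒ +0.015695;  D = -0.005713-0.014619i
d^4_{-3,-3}: k∈[0..1] ⇒ +0.003081 -0.069969 = -0.066889;  D = -0.065020+0.015701i
d^4_{-2,-3}: k∈[0..1] ⇒ -0.020763 +0.202105 = +0.181342;  D = +0.018348+0.180411i
d^4_{-1,-3}: k∈[0..1] ⇒ +0.079338 -0.429034 = -0.349696;  D = +0.349492+0.011970i
d^4_{0,-3}: k∈[0..1] ⇒ -0.213037 +0.691224 = +0.478187;  D = +0.080819-0.471308i
d^4_{1,-3}: k∈[0..1] ⇒ +0.429034 -0.835231 = -0.406197;  D = -0.387399-0.122139i
d^4_{2,-3}: k∈[0..1] ⇒ -0.655752 +0.709222 = +0.053469;  D = -0.022823+0.048354i
d^4_{3,-3}: k∈[0..1] ⇒ +0.736604 -0.341428 = +0.395176;  D = -0.331286-0.215438i
d^4_{4,-3}: single k=0 term ⇒ -0.536121;  D = -0.350348+0.405811i
Y_4^{m'}(θ=1.0901,φ=0.8395) and Σ D·Y over m':
  (-0.0057-0.0146i)·(-0.2671+0.0587i)  (-0.0650+0.0157i)·(-0.3276-0.2354i)  (+0.0183+0.1804i)·(-0.0141-0.1299i)  (+0.3495+0.0120i)·(-0.1947+0.2170i)  (+0.0808-0.4713i)·(-0.1919+0.0000i)  (-0.3874-0.1221i)·(+0.1947+0.2170i)  (-0.0228+0.0484i)·(-0.0141+0.1299i)  (-0.3313-0.2154i)·(+0.3276-0.2354i)  (-0.3503+0.4058i)·(-0.2671-0.0587i)
Y_4^-3(R⁻¹ n̂) = -0.132337-0.019149i

Re=-0.1323 Im=-0.0191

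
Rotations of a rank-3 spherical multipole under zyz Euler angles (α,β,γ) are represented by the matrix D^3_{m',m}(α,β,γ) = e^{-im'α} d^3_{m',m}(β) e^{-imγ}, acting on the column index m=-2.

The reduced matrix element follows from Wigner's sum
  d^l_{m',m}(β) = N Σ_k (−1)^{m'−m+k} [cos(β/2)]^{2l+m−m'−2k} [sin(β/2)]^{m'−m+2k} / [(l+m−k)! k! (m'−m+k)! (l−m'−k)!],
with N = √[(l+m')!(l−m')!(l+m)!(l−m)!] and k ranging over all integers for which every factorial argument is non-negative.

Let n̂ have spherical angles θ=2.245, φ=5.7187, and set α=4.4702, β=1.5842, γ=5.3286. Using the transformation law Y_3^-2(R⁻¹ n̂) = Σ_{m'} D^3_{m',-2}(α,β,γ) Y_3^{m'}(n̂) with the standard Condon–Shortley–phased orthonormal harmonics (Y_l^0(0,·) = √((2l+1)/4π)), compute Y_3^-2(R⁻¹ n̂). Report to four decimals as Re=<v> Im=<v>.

Re=-0.2127 Im=0.1202

Need the full column D^3_{m',-2} for m'=−3..3 at α=4.4702, β=1.5842, γ=5.3286.
cos(β/2)=0.702352, sin(β/2)=0.711830
d^3_{-3,-2}: single k=1 term ⇒ +0.298007;  D = +0.144401-0.260684i
d^3_{-2,-2}: k∈[0..1] ⇒ +0.120041 -0.616512 = -0.496471;  D = -0.363924-0.337703i
d^3_{-1,-2}: k∈[0..1] ⇒ -0.384725 +0.790356 = +0.405631;  D = -0.339170+0.222487i
d^3_{0,-2}: k∈[0..1] ⇒ +0.675355 -0.693705 = -0.018350;  D = +0.006091+0.017309i
d^3_{1,-2}: k∈[0..1] ⇒ -0.790356 +0.405915 = -0.384441;  D = -0.382664+0.036921i
d^3_{2,-2}: k∈[0..1] ⇒ +0.633263 -0.130094 = +0.503169;  D = -0.073204+0.497816i
d^3_{3,-2}: single k=0 term ⇒ -0.314421;  D = +0.291026+0.119013i
Y_3^{m'}(θ=2.245,φ=5.7187) and Σ D·Y over m':
  (+0.1444-0.2607i)·(-0.0243+0.1974i)  (-0.3639-0.3377i)·(-0.1665-0.3520i)  (-0.3392+0.2225i)·(+0.2023+0.1281i)  (+0.0061+0.0173i)·(+0.2449+0.0000i)  (-0.3827+0.0369i)·(-0.2023+0.1281i)  (-0.0732+0.4978i)·(-0.1665+0.3520i)  (+0.2910+0.1190i)·(+0.0243+0.1974i)
Y_3^-2(R⁻¹ n̂) = -0.212709+0.120173i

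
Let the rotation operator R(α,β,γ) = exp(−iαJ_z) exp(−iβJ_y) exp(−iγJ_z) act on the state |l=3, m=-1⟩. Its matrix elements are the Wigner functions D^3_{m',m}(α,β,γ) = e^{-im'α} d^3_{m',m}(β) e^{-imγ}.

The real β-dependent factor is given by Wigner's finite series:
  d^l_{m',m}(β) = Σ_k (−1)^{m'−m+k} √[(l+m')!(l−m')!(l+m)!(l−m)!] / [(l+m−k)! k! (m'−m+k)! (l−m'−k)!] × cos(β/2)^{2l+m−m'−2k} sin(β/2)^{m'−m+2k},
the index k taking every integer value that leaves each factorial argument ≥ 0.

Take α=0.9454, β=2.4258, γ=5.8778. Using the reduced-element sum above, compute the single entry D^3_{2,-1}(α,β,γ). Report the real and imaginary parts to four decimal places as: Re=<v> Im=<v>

Re=-0.3816 Im=-0.4303

Split into d^3_{2,-1}(β=2.4258) × two z-phases.
With c≡cos(β/2)=0.350305 and s≡sin(β/2)=0.936636, N=[120·1·2·24]^{1/2}=75.894664
k∈{0,1} keeps every argument non-negative
  k=0: (−1)^3·75.8947/(12)·0.3503^3·0.9366^3 = -0.223398
  k=1: (−1)^4·75.8947/(24)·0.3503^1·0.9366^5 = +0.798546
d^3_{2,-1}(2.4258) = -0.223398 +0.798546 = +0.575147
Attach z-rotation phases: D = e^{-i(2)(0.9454)}·(+0.575147)·e^{-i(-1)(5.8778)} = -0.381568-0.430349i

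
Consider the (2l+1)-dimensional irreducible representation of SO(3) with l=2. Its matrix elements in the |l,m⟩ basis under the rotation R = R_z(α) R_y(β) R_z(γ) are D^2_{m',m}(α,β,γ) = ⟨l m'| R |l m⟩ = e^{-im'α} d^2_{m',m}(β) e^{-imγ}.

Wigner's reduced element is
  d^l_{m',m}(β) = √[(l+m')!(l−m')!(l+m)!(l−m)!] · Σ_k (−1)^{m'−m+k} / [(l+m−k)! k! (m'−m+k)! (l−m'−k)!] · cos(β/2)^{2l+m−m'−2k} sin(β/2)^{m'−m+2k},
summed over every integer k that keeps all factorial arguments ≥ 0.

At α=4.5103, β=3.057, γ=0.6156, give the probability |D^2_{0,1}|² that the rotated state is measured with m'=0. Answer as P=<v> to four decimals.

First d^2_{0,1}(β=3.057), then the phase factors e^{-i(0)α} and e^{-i(1)γ}:
Half-angle: c=0.042284, s=0.999106. N=√(2·2·6·1)=4.898979
k: max(0,(1)−(0))=1 … min(2+(1),2−(0))=2
  k=1: (−1)^0·4.8990/(2)·0.0423^3·0.9991^1 = +0.000185
  k=2: (−1)^1·4.8990/(2)·0.0423^1·0.9991^3 = -0.103296
d^2_{0,1}(3.057) = +0.000185 -0.103296 = -0.103111
|D^2_{0,1}|² = |d^2_{0,1}(β)|² = (-0.103111)² = 0.010632 (the z-rotation phases have unit modulus)

P=0.0106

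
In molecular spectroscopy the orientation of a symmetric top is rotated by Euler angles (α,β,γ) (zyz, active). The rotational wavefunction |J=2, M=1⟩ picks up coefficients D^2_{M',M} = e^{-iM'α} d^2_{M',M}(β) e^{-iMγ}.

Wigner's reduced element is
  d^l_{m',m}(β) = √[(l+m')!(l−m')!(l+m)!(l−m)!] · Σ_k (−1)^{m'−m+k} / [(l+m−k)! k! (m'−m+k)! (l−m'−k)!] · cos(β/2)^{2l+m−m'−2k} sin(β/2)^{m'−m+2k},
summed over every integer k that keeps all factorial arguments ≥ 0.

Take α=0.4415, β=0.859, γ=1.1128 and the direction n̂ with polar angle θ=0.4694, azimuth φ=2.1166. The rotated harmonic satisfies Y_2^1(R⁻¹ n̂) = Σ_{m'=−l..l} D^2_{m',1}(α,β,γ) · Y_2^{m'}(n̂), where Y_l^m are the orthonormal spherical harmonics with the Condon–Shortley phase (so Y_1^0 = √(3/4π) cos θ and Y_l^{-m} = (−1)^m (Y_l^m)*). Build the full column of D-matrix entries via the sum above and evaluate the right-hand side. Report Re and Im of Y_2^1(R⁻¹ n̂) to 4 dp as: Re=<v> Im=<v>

Need the full column D^2_{m',1} for m'=−2..2 at α=0.4415, β=0.859, γ=1.1128.
cos(β/2)=0.909174, sin(β/2)=0.416416
d^2_{-2,1}: single k=3 term ⇒ +0.131299;  D = +0.127847-0.029908i
d^2_{-1,1}: k∈[2..3] ⇒ +0.430002 -0.030068 = +0.399934;  D = +0.313154-0.248761i
d^2_{0,1}: k∈[1..2] ⇒ +0.766557 -0.160807 = +0.605750;  D = +0.267833-0.543321i
d^2_{1,1}: k∈[0..1] ⇒ +0.683263 -0.430002 = +0.253261;  D = +0.004178-0.253227i
d^2_{2,1}: single k=0 term ⇒ -0.625891;  D = +0.258070+0.570210i
Y_2^{m'}(θ=0.4694,φ=2.1166) and Σ D·Y over m':
  (+0.1278-0.0299i)·(-0.0364+0.0701i)  (+0.3132-0.2488i)·(-0.1618-0.2664i)  (+0.2678-0.5433i)·(+0.4372+0.0000i)  (+0.0042-0.2532i)·(+0.1618-0.2664i)  (+0.2581+0.5702i)·(-0.0364-0.0701i)
Y_2^1(R⁻¹ n̂) = -0.038592-0.351604i

Re=-0.0386 Im=-0.3516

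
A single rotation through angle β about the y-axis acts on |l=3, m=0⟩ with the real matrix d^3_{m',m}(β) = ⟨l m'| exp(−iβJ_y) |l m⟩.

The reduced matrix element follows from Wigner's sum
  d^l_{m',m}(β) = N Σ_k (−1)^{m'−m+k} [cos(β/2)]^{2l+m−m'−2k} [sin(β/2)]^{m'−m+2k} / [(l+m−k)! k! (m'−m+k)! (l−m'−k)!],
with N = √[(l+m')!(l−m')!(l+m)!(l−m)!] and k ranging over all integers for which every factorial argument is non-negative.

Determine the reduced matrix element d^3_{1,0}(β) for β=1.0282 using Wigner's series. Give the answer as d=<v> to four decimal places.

d=-0.1235

d^3_{1,0}(β=1.0282) via Wigner's sum:
Half-angle: c=0.870736, s=0.491751. N=√(24·2·6·6)=41.569219
k∈{0,1,2} keeps every argument non-negative
  k=0: (−1)^1·41.5692/(12)·0.8707^5·0.4918^1 = -0.852644
  k=1: (−1)^2·41.5692/(4)·0.8707^3·0.4918^3 = +0.815845
  k=2: (−1)^3·41.5692/(12)·0.8707^1·0.4918^5 = -0.086737
d^3_{1,0}(1.0282) = -0.852644 +0.815845 -0.086737 = -0.123536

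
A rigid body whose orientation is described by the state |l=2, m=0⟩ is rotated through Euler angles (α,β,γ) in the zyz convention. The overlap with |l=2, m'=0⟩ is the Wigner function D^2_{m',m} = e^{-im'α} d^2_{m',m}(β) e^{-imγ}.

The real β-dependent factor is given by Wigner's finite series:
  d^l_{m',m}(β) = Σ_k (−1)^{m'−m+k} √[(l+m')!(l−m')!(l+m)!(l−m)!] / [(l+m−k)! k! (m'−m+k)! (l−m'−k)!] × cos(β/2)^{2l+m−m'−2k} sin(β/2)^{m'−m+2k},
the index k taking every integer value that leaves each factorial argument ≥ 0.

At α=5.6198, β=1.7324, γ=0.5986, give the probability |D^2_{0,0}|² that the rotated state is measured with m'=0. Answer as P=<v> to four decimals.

D^2_{0,0}(5.6198,1.7324,0.5986) = e^{-i·0·5.6198}·d^2_{0,0}(1.7324)·e^{-i·0·0.5986}. Compute d first:
Half-angle: c=0.647726, s=0.761873. N=√(2·2·2·2)=4.000000
k: max(0,(0)−(0))=0 … min(2+(0),2−(0))=2
  k=0: (−1)^0·4.0000/(4)·0.6477^4·0.7619^0 = +0.176022
  k=1: (−1)^1·4.0000/(1)·0.6477^2·0.7619^2 = -0.974111
  k=2: (−1)^2·4.0000/(4)·0.6477^0·0.7619^4 = +0.336923
d^2_{0,0}(1.7324) = +0.176022 -0.974111 +0.336923 = -0.461166
|D^2_{0,0}|² = |d^2_{0,0}(β)|² = (-0.461166)² = 0.212674 (the z-rotation phases have unit modulus)

P=0.2127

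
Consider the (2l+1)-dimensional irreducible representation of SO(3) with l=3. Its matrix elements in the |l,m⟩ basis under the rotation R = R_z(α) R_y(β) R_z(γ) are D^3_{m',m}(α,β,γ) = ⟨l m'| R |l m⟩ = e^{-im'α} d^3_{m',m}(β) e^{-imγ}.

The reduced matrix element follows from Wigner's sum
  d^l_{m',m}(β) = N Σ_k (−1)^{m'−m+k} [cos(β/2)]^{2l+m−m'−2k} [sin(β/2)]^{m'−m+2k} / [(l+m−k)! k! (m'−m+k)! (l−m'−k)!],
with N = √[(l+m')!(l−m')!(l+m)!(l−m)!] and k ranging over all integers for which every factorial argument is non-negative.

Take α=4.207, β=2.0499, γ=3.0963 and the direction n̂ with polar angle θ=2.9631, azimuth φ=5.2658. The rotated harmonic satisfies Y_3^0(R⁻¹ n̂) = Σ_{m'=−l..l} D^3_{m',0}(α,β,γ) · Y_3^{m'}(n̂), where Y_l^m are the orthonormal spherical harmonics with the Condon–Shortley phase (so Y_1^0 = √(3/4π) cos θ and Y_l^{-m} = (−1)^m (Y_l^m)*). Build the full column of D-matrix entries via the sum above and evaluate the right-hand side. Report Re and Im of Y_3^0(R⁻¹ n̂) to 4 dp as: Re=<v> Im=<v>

Need the full column D^3_{m',0} for m'=−3..3 at α=4.207, β=2.0499, γ=3.0963.
cos(β/2)=0.519142, sin(β/2)=0.854688
d^3_{-3,0}: single k=3 term ⇒ +0.390657;  D = +0.390074+0.021331i
d^3_{-2,0}: k∈[2..3] ⇒ +0.290616 -0.787704 = -0.497088;  D = +0.264054-0.421156i
d^3_{-1,0}: k∈[1..3] ⇒ +0.111642 -0.907805 +0.820191 = +0.024028;  D = -0.011633-0.021024i
d^3_{0,0}: k∈[0..3] ⇒ +0.019576 -0.477531 +1.294330 -0.389804 = +0.446571;  D = +0.446571+0.000000i
d^3_{1,0}: k∈[0..2] ⇒ -0.111642 +0.907805 -0.820191 = -0.024028;  D = +0.011633-0.021024i
d^3_{2,0}: k∈[0..1] ⇒ +0.290616 -0.787704 = -0.497088;  D = +0.264054+0.421156i
d^3_{3,0}: single k=0 term ⇒ -0.390657;  D = -0.390074+0.021331i
Y_3^{m'}(θ=2.9631,φ=5.2658) and Σ D·Y over m':
  (+0.3901+0.0213i)·(-0.0023+0.0002i)  (+0.2641-0.4212i)·(+0.0142-0.0284i)  (-0.0116-0.0210i)·(+0.1159+0.1876i)  (+0.4466+0.0000i)·(-0.6766+0.0000i)  (+0.0116-0.0210i)·(-0.1159+0.1876i)  (+0.2641+0.4212i)·(+0.0142+0.0284i)  (-0.3901+0.0213i)·(+0.0023+0.0002i)
Y_3^0(R⁻¹ n̂) = -0.315177+0.000000i

Re=-0.3152 Im=0.0000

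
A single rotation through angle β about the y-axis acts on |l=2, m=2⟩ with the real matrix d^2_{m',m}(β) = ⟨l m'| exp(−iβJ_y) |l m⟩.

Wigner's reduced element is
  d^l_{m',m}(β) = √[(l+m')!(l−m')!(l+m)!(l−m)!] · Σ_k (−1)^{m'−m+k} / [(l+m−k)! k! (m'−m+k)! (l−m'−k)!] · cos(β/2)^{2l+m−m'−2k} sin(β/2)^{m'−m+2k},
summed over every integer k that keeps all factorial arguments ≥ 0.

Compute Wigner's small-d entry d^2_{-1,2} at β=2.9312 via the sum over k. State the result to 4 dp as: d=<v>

d=0.2065

d^2_{-1,2}(β=2.9312) via Wigner's sum:
With c≡cos(β/2)=0.105002 and s≡sin(β/2)=0.994472, N=[1·6·24·1]^{1/2}=12.000000
k∈{3} keeps every argument non-negative
  k=3: (−1)^0·12.0000/(6)·0.1050^1·0.9945^3 = +0.206541
d^2_{-1,2}(2.9312) = +0.206541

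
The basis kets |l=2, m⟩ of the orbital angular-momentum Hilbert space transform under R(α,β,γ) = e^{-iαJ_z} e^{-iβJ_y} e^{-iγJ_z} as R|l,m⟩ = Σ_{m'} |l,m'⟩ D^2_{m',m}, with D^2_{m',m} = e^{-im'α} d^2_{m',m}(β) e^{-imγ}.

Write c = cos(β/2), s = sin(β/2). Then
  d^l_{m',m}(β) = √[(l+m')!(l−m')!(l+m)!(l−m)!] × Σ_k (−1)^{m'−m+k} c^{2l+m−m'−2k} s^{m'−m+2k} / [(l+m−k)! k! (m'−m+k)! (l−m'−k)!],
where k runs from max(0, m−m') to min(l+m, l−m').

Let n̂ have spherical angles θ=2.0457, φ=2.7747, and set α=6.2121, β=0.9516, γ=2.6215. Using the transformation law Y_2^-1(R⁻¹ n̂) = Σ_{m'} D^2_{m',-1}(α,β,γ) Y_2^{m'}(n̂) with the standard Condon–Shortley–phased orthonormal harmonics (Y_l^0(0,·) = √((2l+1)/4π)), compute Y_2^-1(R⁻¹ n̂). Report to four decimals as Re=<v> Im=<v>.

Re=-0.1733 Im=-0.1219

Need the full column D^2_{m',-1} for m'=−2..2 at α=6.2121, β=0.9516, γ=2.6215.
cos(β/2)=0.888927, sin(β/2)=0.458050
d^2_{-2,-1}: single k=1 term ⇒ +0.643488;  D = -0.507456+0.395683i
d^2_{-1,-1}: k∈[0..1] ⇒ +0.624401 -0.497369 = +0.127032;  D = -0.105473+0.070800i
d^2_{0,-1}: k∈[0..1] ⇒ -0.788108 +0.209257 = -0.578852;  D = +0.502312-0.287666i
d^2_{1,-1}: k∈[0..1] ⇒ +0.497369 -0.044020 = +0.453348;  D = -0.408412+0.196786i
d^2_{2,-1}: single k=0 term ⇒ -0.170857;  D = +0.158801-0.063045i
Y_2^{m'}(θ=2.0457,φ=2.7747) and Σ D·Y over m':
  (-0.5075+0.3957i)·(+0.2269+0.2046i)  (-0.1055+0.0708i)·(+0.2932+0.1127i)  (+0.5023-0.2877i)·(-0.1176+0.0000i)  (-0.4084+0.1968i)·(-0.2932+0.1127i)  (+0.1588-0.0630i)·(+0.2269-0.2046i)
Y_2^-1(R⁻¹ n̂) = -0.173333-0.121880i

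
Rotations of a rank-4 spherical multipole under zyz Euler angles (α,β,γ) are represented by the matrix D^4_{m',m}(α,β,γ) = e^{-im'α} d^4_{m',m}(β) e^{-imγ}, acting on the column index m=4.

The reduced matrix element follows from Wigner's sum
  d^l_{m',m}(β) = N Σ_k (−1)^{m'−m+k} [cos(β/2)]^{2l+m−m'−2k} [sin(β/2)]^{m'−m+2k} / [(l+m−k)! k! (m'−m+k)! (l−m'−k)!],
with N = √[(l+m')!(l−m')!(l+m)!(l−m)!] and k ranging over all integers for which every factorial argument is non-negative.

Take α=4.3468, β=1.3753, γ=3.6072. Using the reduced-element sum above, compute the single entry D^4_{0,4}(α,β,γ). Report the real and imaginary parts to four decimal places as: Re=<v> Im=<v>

Re=-0.1392 Im=-0.4637

Split into d^4_{0,4}(β=1.3753) × two z-phases.
Half-angle: c=0.772740, s=0.634723. N=√(24·24·40320·1)=4819.161753
k: max(0,(4)−(0))=4 … min(4+(4),4−(0))=4
  k=4: (−1)^0·4819.1618/(576)·0.7727^4·0.6347^4 = +0.484194
d^4_{0,4}(1.3753) = +0.484194
Phases: e^{-i·(0)·4.3468}=+1.000000+0.000000i, e^{-i·(4)·3.6072}=-0.287517-0.957776i ⇒ D=-0.139214-0.463749i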